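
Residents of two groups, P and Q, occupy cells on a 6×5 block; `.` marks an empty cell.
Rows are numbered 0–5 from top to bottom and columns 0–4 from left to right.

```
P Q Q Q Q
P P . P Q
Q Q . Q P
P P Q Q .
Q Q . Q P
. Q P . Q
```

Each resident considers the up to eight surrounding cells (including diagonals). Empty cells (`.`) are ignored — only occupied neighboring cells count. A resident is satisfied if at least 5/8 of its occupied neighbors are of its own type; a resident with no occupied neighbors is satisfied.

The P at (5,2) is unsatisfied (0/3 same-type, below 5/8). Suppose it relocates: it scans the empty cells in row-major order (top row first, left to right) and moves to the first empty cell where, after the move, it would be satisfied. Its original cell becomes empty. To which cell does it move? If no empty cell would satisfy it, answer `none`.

none

Vacating (5,2). Empty cells in order:
  (1,2): 2/7 same-type → still unsatisfied.
  (2,2): 3/7 same-type → still unsatisfied.
  (3,4): 2/5 same-type → still unsatisfied.
  (4,2): 1/6 same-type → still unsatisfied.
  (5,0): 0/3 same-type → still unsatisfied.
  (5,3): 1/3 same-type → still unsatisfied.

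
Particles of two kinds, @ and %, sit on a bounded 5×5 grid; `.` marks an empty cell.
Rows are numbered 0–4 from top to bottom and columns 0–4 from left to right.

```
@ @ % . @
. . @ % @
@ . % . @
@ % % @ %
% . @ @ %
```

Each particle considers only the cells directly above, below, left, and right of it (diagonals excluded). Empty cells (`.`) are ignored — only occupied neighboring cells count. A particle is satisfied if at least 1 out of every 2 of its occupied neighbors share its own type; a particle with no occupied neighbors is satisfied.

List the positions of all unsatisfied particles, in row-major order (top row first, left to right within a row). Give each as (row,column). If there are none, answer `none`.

(0,2), (1,2), (1,3), (3,0), (3,3), (3,4), (4,0)

(0,0)@ 1/1 ok
(0,1)@ 1/2 ok
(0,2)% 0/2 unhappy
(0,4)@ 1/1 ok
(1,2)@ 0/3 unhappy
(1,3)% 0/2 unhappy
(1,4)@ 2/3 ok
(2,0)@ 1/1 ok
(2,2)% 1/2 ok
(2,4)@ 1/2 ok
(3,0)@ 1/3 unhappy
(3,1)% 1/2 ok
(3,2)% 2/4 ok
(3,3)@ 1/3 unhappy
(3,4)% 1/3 unhappy
(4,0)% 0/1 unhappy
(4,2)@ 1/2 ok
(4,3)@ 2/3 ok
(4,4)% 1/2 ok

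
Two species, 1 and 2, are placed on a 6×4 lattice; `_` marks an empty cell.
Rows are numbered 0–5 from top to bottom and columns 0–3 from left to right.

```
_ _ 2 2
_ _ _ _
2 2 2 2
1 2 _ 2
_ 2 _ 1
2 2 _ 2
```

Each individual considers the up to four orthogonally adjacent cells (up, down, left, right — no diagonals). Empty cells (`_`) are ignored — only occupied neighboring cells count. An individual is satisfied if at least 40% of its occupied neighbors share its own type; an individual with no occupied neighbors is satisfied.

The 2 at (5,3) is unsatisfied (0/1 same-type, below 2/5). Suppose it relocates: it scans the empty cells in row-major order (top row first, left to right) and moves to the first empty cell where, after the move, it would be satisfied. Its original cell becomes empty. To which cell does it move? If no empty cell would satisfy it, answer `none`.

Vacating (5,3). Empty cells in order:
  (0,0): 0/0 same-type → satisfied — stop here.

(0,0)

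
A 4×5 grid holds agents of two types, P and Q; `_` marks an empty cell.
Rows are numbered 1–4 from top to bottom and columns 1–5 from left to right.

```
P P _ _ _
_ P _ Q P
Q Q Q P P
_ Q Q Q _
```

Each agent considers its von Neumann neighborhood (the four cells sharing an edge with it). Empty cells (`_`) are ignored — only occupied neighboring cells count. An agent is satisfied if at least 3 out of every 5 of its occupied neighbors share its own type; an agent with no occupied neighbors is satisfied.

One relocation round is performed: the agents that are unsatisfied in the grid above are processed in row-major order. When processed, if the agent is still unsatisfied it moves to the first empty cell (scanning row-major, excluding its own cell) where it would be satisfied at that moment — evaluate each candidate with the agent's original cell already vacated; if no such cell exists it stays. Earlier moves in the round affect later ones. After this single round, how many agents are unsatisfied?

0

Initially unsatisfied (in order): (2,2), (2,4), (2,5), (3,4), (4,4).
  (2,2) → (1,3).
  (2,4) → (4,1).
  (2,5): now satisfied by earlier moves; stays.
  (3,4) → (1,4).
  (4,4): now satisfied by earlier moves; stays.
Resulting grid:
P P P P _
_ _ _ _ P
Q Q Q _ P
Q Q Q Q _
All satisfied now.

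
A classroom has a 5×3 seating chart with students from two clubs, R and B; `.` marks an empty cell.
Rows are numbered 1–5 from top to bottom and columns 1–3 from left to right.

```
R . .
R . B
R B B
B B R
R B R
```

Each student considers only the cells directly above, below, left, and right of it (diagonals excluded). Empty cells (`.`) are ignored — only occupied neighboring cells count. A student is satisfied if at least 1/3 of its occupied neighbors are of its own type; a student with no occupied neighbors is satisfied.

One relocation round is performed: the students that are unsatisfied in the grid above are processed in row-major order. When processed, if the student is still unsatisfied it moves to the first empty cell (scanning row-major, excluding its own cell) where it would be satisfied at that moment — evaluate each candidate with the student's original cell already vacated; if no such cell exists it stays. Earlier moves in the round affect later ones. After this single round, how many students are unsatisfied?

0

Initially unsatisfied (in order): (5,1).
  (5,1) → (1,2).
Resulting grid:
R R .
R . B
R B B
B B R
. B R
All satisfied now.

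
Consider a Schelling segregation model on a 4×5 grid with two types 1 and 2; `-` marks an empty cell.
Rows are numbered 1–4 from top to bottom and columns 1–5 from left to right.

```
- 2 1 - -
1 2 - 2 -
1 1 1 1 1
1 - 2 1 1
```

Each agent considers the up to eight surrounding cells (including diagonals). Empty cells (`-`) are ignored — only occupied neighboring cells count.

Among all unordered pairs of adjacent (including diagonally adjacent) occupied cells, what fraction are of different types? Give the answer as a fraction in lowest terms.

Scan each occupied cell's neighbors to the right and below (and the two forward diagonals) so each pair is counted once.
From row 1: 4 unlike of 5 pairs (running 4/5).
From row 2: 7 unlike of 9 pairs (running 11/14).
From row 3: 3 unlike of 14 pairs (running 14/28).
From row 4: 1 unlike of 2 pairs (running 15/30).
Total adjacent occupied pairs: 30; unlike-type pairs: 15.
15/30 reduces to 1/2.

1/2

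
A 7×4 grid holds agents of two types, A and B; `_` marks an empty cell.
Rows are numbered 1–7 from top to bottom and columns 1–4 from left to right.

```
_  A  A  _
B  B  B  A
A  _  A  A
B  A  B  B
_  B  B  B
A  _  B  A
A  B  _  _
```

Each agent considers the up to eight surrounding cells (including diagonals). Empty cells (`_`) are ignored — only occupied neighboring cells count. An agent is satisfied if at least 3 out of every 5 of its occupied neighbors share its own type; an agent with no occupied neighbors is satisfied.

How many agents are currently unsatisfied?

15

(1,2)A 1/4 not
(1,3)A 2/4 not
(2,1)B 1/3 not
(2,2)B 2/6 not
(2,3)B 1/6 not
(2,4)A 3/4 satisfied
(3,1)A 1/4 not
(3,3)A 3/7 not
(3,4)A 2/5 not
(4,1)B 1/3 not
(4,2)A 2/6 not
(4,3)B 4/7 not
(4,4)B 3/5 satisfied
(5,2)B 4/6 satisfied
(5,3)B 5/7 satisfied
(5,4)B 4/5 satisfied
(6,1)A 1/3 not
(6,3)B 4/5 satisfied
(6,4)A 0/3 not
(7,1)A 1/2 not
(7,2)B 1/3 not
Unsatisfied: (1,2), (1,3), (2,1), (2,2), (2,3), (3,1), (3,3), (3,4), (4,1), (4,2), (4,3), (6,1), (6,4), (7,1), (7,2) — 15 in total.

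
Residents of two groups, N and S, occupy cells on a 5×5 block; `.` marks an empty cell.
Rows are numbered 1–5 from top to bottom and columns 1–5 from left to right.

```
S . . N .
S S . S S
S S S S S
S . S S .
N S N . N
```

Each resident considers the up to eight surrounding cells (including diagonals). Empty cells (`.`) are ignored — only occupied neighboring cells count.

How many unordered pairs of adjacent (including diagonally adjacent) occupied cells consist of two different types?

8

Scan each occupied cell's neighbors to the right and below (and the two forward diagonals) so each pair is counted once.
From row 1: 2 unlike of 4 pairs (running 2/4).
From row 2: 0 unlike of 12 pairs (running 2/16).
From row 3: 0 unlike of 12 pairs (running 2/28).
From row 4: 4 unlike of 7 pairs (running 6/35).
From row 5: 2 unlike of 2 pairs (running 8/37).
Total adjacent occupied pairs: 37; unlike-type pairs: 8.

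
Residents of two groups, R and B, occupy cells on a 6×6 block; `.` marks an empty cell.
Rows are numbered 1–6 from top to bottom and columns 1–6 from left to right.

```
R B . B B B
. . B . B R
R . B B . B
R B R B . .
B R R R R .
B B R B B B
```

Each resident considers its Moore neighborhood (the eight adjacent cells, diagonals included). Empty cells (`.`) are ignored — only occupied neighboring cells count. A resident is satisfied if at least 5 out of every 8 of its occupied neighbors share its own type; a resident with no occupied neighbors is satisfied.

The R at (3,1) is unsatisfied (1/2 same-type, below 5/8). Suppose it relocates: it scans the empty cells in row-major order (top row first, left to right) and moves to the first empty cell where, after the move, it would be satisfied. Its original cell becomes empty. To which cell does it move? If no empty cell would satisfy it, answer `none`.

none

Vacating (3,1). Empty cells in order:
  (1,3): 0/3 same-type → still unsatisfied.
  (2,1): 1/2 same-type → still unsatisfied.
  (2,2): 1/4 same-type → still unsatisfied.
  (2,4): 0/6 same-type → still unsatisfied.
  (3,2): 2/5 same-type → still unsatisfied.
  (3,5): 1/5 same-type → still unsatisfied.
  (4,5): 2/5 same-type → still unsatisfied.
  (4,6): 1/2 same-type → still unsatisfied.
  (5,6): 1/3 same-type → still unsatisfied.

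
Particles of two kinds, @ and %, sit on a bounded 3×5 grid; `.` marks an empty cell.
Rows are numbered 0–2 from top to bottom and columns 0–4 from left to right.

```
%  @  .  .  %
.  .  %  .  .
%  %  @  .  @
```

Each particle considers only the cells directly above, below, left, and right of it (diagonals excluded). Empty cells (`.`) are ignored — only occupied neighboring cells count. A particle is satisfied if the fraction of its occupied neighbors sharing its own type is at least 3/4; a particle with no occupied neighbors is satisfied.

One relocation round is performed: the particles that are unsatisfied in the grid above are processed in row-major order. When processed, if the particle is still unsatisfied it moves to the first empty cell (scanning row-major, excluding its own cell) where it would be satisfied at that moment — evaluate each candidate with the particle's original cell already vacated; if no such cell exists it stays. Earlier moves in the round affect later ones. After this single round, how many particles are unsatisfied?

0

Initially unsatisfied (in order): (0,0), (0,1), (1,2), (2,1), (2,2).
  (0,0) → (0,3).
  (0,1): now satisfied by earlier moves; stays.
  (1,2) → (1,0).
  (2,1) → (1,3).
  (2,2): now satisfied by earlier moves; stays.
Resulting grid:
. @ . % %
% . . % .
% . @ . @
All satisfied now.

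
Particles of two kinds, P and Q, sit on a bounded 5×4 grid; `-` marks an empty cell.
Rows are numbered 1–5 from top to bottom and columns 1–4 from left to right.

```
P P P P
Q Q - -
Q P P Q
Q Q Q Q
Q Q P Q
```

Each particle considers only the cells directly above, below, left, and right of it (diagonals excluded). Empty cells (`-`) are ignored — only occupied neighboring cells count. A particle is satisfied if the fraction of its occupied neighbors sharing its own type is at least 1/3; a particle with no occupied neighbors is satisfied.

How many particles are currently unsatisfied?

2

(1,1)P 1/2 ✓
(1,2)P 2/3 ✓
(1,3)P 2/2 ✓
(1,4)P 1/1 ✓
(2,1)Q 2/3 ✓
(2,2)Q 1/3 ✓
(3,1)Q 2/3 ✓
(3,2)P 1/4 ✗
(3,3)P 1/3 ✓
(3,4)Q 1/2 ✓
(4,1)Q 3/3 ✓
(4,2)Q 3/4 ✓
(4,3)Q 2/4 ✓
(4,4)Q 3/3 ✓
(5,1)Q 2/2 ✓
(5,2)Q 2/3 ✓
(5,3)P 0/3 ✗
(5,4)Q 1/2 ✓
Unsatisfied: (3,2), (5,3) — 2 in total.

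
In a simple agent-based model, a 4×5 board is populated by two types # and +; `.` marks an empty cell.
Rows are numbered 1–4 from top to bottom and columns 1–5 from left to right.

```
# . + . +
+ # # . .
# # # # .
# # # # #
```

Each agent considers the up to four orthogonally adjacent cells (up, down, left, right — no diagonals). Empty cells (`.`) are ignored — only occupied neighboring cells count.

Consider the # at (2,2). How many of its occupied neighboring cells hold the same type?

2

Occupied neighbors of (2,2): (3,2)=#, (2,1)=+, (2,3)=#.
Same type (#): 2 of 3.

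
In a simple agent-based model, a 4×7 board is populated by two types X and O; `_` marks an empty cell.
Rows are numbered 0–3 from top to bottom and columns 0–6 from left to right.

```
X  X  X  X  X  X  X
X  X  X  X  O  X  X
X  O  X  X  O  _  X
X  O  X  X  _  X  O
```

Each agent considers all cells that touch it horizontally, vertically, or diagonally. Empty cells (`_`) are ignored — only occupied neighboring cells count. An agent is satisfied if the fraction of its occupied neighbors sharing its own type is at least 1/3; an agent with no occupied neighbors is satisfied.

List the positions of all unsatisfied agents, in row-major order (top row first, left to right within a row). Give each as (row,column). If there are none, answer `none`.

(1,4), (2,1), (2,4), (3,1), (3,6)

(0,0)X 3/3 ✓
(0,1)X 5/5 ✓
(0,2)X 5/5 ✓
(0,3)X 4/5 ✓
(0,4)X 4/5 ✓
(0,5)X 4/5 ✓
(0,6)X 3/3 ✓
(1,0)X 4/5 ✓
(1,1)X 7/8 ✓
(1,2)X 7/8 ✓
(1,3)X 6/8 ✓
(1,4)O 1/7 ✗
(1,5)X 5/7 ✓
(1,6)X 4/4 ✓
(2,0)X 3/5 ✓
(2,1)O 1/8 ✗
(2,2)X 6/8 ✓
(2,3)X 5/7 ✓
(2,4)O 1/6 ✗
(2,6)X 3/4 ✓
(3,0)X 1/3 ✓
(3,1)O 1/5 ✗
(3,2)X 3/5 ✓
(3,3)X 3/4 ✓
(3,5)X 1/3 ✓
(3,6)O 0/2 ✗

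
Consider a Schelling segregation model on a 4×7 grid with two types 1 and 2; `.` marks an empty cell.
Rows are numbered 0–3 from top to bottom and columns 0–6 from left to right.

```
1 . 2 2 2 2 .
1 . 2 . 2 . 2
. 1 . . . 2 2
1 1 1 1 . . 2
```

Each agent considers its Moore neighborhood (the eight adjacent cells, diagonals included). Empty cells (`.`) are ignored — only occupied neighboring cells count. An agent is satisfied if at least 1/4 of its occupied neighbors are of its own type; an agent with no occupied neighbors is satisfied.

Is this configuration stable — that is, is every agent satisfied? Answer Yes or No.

Yes

Row 0: (0,0)1 1/1 satisfied · (0,2)2 2/2 satisfied · (0,3)2 4/4 satisfied · (0,4)2 3/3 satisfied · (0,5)2 3/3 satisfied
Row 1: (1,0)1 2/2 satisfied · (1,2)2 2/3 satisfied · (1,4)2 4/4 satisfied · (1,6)2 3/3 satisfied
Row 2: (2,1)1 4/5 satisfied · (2,5)2 4/4 satisfied · (2,6)2 3/3 satisfied
Row 3: (3,0)1 2/2 satisfied · (3,1)1 3/3 satisfied · (3,2)1 3/3 satisfied · (3,3)1 1/1 satisfied · (3,6)2 2/2 satisfied
All meet the threshold, so the configuration is stable.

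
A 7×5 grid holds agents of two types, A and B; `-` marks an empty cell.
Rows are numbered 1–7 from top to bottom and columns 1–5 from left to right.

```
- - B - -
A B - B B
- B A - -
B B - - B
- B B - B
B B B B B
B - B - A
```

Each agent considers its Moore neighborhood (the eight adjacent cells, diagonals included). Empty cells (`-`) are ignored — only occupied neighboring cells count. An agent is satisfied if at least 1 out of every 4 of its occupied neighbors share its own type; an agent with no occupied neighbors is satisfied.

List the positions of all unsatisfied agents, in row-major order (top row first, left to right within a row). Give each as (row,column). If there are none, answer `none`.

(2,1), (3,3), (7,5)

(1,3)B 2/2 ok
(2,1)A 0/2 unhappy
(2,2)B 2/4 ok
(2,4)B 2/3 ok
(2,5)B 1/1 ok
(3,2)B 3/5 ok
(3,3)A 0/4 unhappy
(4,1)B 3/3 ok
(4,2)B 4/5 ok
(4,5)B 1/1 ok
(5,2)B 6/6 ok
(5,3)B 5/5 ok
(5,5)B 3/3 ok
(6,1)B 3/3 ok
(6,2)B 6/6 ok
(6,3)B 5/5 ok
(6,4)B 5/6 ok
(6,5)B 2/3 ok
(7,1)B 2/2 ok
(7,3)B 3/3 ok
(7,5)A 0/2 unhappy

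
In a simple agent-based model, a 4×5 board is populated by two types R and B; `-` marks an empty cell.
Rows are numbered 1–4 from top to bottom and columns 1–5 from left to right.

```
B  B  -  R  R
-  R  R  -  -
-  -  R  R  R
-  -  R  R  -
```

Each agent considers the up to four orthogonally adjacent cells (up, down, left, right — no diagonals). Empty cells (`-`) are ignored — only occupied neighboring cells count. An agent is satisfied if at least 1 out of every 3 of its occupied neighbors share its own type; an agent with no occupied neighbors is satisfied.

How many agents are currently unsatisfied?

Row 1: (1,1)B 1/1 ✓ · (1,2)B 1/2 ✓ · (1,4)R 1/1 ✓ · (1,5)R 1/1 ✓
Row 2: (2,2)R 1/2 ✓ · (2,3)R 2/2 ✓
Row 3: (3,3)R 3/3 ✓ · (3,4)R 3/3 ✓ · (3,5)R 1/1 ✓
Row 4: (4,3)R 2/2 ✓ · (4,4)R 2/2 ✓
Every one meets the threshold.

0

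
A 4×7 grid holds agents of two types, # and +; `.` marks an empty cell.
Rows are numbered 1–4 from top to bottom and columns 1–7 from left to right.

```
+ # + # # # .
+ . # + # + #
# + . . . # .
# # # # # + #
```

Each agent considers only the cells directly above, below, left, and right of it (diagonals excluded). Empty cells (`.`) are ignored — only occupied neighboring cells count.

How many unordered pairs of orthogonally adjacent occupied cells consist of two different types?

17

Scan each occupied cell's neighbors to the right and below so each pair is counted once.
From row 1: 6 unlike of 10 pairs (running 6/10).
From row 2: 6 unlike of 6 pairs (running 12/16).
From row 3: 3 unlike of 4 pairs (running 15/20).
From row 4: 2 unlike of 6 pairs (running 17/26).
Total adjacent occupied pairs: 26; unlike-type pairs: 17.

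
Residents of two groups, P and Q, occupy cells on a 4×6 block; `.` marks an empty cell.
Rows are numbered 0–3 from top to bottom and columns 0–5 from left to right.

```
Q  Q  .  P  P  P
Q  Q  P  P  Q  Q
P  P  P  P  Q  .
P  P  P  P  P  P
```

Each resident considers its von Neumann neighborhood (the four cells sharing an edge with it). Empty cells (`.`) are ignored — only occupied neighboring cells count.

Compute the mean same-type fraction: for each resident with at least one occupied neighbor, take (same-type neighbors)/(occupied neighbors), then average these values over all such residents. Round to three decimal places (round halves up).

Row 0: (0,0)Q 2/2 · (0,1)Q 2/2 · (0,3)P 2/2 · (0,4)P 2/3 · (0,5)P 1/2
Row 1: (1,0)Q 2/3 · (1,1)Q 2/4 · (1,2)P 2/3 · (1,3)P 3/4 · (1,4)Q 2/4 · (1,5)Q 1/2
Row 2: (2,0)P 2/3 · (2,1)P 3/4 · (2,2)P 4/4 · (2,3)P 3/4 · (2,4)Q 1/3
Row 3: (3,0)P 2/2 · (3,1)P 3/3 · (3,2)P 3/3 · (3,3)P 3/3 · (3,4)P 2/3 · (3,5)P 1/1
Sum over 22 residents: 2/2 + 2/2 + 2/2 + 2/3 + 1/2 + 2/3 + 2/4 + 2/3 + 3/4 + 2/4 + 1/2 + 2/3 + 3/4 + 4/4 + 3/4 + 1/3 + 2/2 + 3/3 + 3/3 + 3/3 + 2/3 + 1/1 = 203/12; mean = 203/12 ÷ 22 = 203/264 = 0.768939… → 0.769.

0.769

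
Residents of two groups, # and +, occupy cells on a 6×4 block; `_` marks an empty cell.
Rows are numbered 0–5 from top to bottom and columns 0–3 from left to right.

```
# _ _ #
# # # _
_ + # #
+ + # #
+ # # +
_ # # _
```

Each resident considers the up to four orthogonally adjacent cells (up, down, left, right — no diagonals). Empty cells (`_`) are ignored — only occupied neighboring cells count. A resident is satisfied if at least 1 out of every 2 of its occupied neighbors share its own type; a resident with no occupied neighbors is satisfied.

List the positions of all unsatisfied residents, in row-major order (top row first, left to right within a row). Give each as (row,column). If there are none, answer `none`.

(0,0)# 1/1 ok
(0,3)# 0/0 ok
(1,0)# 2/2 ok
(1,1)# 2/3 ok
(1,2)# 2/2 ok
(2,1)+ 1/3 unhappy
(2,2)# 3/4 ok
(2,3)# 2/2 ok
(3,0)+ 2/2 ok
(3,1)+ 2/4 ok
(3,2)# 3/4 ok
(3,3)# 2/3 ok
(4,0)+ 1/2 ok
(4,1)# 2/4 ok
(4,2)# 3/4 ok
(4,3)+ 0/2 unhappy
(5,1)# 2/2 ok
(5,2)# 2/2 ok

(2,1), (4,3)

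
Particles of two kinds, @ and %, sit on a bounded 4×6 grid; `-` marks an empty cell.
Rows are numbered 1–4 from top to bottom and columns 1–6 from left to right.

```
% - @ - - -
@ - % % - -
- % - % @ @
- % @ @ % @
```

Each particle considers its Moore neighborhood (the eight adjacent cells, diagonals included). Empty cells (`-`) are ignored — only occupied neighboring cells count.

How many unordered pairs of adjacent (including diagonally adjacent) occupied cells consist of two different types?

14

Scan each occupied cell's neighbors to the right and below (and the two forward diagonals) so each pair is counted once.
Row 1: %(1,1)–@(2,1)≠ @(1,3)–%(2,3)≠ @(1,3)–%(2,4)≠  → 3/3 unlike.
Row 2: @(2,1)–%(3,2)≠ %(2,3)–%(2,4)= %(2,3)–%(3,4)= %(2,3)–%(3,2)= %(2,4)–%(3,4)= %(2,4)–@(3,5)≠  → 2/6 unlike.
Row 3: %(3,2)–%(4,2)= %(3,2)–@(4,3)≠ %(3,4)–@(3,5)≠ %(3,4)–@(4,4)≠ %(3,4)–%(4,5)= %(3,4)–@(4,3)≠ @(3,5)–@(3,6)= @(3,5)–%(4,5)≠ @(3,5)–@(4,6)= @(3,5)–@(4,4)= @(3,6)–@(4,6)= @(3,6)–%(4,5)≠  → 6/12 unlike.
Row 4: %(4,2)–@(4,3)≠ @(4,3)–@(4,4)= @(4,4)–%(4,5)≠ %(4,5)–@(4,6)≠  → 3/4 unlike.
Total adjacent occupied pairs: 25; unlike-type pairs: 14.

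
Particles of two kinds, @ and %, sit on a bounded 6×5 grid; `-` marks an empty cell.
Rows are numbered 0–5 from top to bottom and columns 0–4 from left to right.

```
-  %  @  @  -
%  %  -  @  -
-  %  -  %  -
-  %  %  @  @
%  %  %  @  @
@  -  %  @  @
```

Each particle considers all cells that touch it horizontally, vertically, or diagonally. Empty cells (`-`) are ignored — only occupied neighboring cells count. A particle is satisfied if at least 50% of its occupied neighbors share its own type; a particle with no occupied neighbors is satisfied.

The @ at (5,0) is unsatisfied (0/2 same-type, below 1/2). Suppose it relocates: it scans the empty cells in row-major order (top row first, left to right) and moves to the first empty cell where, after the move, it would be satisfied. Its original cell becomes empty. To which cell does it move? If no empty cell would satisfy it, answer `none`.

Vacating (5,0). Empty cells in order:
  (0,0): 0/3 same-type → still unsatisfied.
  (0,4): 2/2 same-type → satisfied — stop here.

(0,4)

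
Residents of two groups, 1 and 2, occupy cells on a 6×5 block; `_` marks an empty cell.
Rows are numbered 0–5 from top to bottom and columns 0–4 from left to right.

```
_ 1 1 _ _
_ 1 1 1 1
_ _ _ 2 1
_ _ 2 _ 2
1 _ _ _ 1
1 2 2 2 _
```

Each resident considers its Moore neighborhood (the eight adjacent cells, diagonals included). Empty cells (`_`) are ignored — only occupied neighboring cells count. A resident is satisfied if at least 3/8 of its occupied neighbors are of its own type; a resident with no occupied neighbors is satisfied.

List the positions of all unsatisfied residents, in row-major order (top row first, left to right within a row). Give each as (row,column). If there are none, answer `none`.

(2,3), (3,4), (4,4), (5,1)

(0,1)1 3/3 satisfied
(0,2)1 4/4 satisfied
(1,1)1 3/3 satisfied
(1,2)1 4/5 satisfied
(1,3)1 4/5 satisfied
(1,4)1 2/3 satisfied
(2,3)2 2/6 not
(2,4)1 2/4 satisfied
(3,2)2 1/1 satisfied
(3,4)2 1/3 not
(4,0)1 1/2 satisfied
(4,4)1 0/2 not
(5,0)1 1/2 satisfied
(5,1)2 1/3 not
(5,2)2 2/2 satisfied
(5,3)2 1/2 satisfied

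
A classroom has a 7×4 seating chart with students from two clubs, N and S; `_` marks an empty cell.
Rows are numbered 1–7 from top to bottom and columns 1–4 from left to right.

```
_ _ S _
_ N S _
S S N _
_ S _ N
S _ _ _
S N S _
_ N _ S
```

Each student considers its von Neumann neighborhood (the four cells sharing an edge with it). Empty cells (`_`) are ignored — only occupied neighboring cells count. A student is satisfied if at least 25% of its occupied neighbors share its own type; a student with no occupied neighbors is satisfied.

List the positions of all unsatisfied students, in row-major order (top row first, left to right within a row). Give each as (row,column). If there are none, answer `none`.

(1,3)S 1/1 satisfied
(2,2)N 0/2 not
(2,3)S 1/3 satisfied
(3,1)S 1/1 satisfied
(3,2)S 2/4 satisfied
(3,3)N 0/2 not
(4,2)S 1/1 satisfied
(4,4)N 0/0 satisfied
(5,1)S 1/1 satisfied
(6,1)S 1/2 satisfied
(6,2)N 1/3 satisfied
(6,3)S 0/1 not
(7,2)N 1/1 satisfied
(7,4)S 0/0 satisfied

(2,2), (3,3), (6,3)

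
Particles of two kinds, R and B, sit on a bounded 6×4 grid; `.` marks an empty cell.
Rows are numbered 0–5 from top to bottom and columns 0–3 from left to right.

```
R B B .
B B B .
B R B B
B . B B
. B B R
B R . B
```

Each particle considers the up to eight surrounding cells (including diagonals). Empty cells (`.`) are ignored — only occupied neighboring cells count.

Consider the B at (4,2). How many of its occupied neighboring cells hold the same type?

Occupied neighbors of (4,2): (3,2)=B, (3,3)=B, (4,1)=B, (4,3)=R, (5,1)=R, (5,3)=B.
Same type (B): 4 of 6.

4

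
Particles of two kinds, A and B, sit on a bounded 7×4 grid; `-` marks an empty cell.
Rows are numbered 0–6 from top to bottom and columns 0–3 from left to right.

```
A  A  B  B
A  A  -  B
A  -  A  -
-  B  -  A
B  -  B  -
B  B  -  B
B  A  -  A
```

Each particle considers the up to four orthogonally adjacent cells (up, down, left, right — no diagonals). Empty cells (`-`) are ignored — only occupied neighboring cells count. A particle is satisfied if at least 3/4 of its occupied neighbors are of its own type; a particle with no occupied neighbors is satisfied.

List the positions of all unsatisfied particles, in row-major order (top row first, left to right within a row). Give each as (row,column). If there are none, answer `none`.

Row 0: (0,0)A 2/2 ok · (0,1)A 2/3 unhappy · (0,2)B 1/2 unhappy · (0,3)B 2/2 ok
Row 1: (1,0)A 3/3 ok · (1,1)A 2/2 ok · (1,3)B 1/1 ok
Row 2: (2,0)A 1/1 ok · (2,2)A 0/0 ok
Row 3: (3,1)B 0/0 ok · (3,3)A 0/0 ok
Row 4: (4,0)B 1/1 ok · (4,2)B 0/0 ok
Row 5: (5,0)B 3/3 ok · (5,1)B 1/2 unhappy · (5,3)B 0/1 unhappy
Row 6: (6,0)B 1/2 unhappy · (6,1)A 0/2 unhappy · (6,3)A 0/1 unhappy

(0,1), (0,2), (5,1), (5,3), (6,0), (6,1), (6,3)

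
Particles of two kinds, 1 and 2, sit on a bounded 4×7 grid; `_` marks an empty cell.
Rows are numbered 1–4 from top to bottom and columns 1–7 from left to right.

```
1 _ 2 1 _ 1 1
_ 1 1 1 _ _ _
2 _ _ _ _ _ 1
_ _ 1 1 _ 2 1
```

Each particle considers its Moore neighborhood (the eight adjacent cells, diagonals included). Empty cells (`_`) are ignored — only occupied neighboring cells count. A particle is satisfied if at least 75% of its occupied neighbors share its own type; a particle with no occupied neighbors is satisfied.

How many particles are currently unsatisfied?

8

(1,1)1 1/1 satisfied
(1,3)2 0/4 not
(1,4)1 2/3 not
(1,6)1 1/1 satisfied
(1,7)1 1/1 satisfied
(2,2)1 2/4 not
(2,3)1 3/4 satisfied
(2,4)1 2/3 not
(3,1)2 0/1 not
(3,7)1 1/2 not
(4,3)1 1/1 satisfied
(4,4)1 1/1 satisfied
(4,6)2 0/2 not
(4,7)1 1/2 not
Unsatisfied: (1,3), (1,4), (2,2), (2,4), (3,1), (3,7), (4,6), (4,7) — 8 in total.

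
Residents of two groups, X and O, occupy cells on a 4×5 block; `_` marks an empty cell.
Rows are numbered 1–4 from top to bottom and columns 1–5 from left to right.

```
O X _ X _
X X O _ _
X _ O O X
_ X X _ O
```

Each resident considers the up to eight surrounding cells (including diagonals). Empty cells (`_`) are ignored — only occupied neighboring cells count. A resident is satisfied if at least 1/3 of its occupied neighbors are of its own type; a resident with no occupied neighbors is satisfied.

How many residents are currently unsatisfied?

(1,1)O 0/3 ✗
(1,2)X 2/4 ✓
(1,4)X 0/1 ✗
(2,1)X 3/4 ✓
(2,2)X 3/6 ✓
(2,3)O 2/5 ✓
(3,1)X 3/3 ✓
(3,3)O 2/5 ✓
(3,4)O 3/5 ✓
(3,5)X 0/2 ✗
(4,2)X 2/3 ✓
(4,3)X 1/3 ✓
(4,5)O 1/2 ✓
Unsatisfied: (1,1), (1,4), (3,5) — 3 in total.

3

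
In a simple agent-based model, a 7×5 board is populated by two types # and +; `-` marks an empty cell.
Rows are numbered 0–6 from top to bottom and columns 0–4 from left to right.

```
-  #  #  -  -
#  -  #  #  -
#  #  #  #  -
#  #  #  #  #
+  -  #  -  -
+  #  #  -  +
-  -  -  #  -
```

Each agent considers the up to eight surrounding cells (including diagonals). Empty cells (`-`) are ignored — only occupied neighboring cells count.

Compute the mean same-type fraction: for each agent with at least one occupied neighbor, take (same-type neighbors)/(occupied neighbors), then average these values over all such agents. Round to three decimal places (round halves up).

Row 0: (0,1)# 3/3 · (0,2)# 3/3
Row 1: (1,0)# 3/3 · (1,2)# 6/6 · (1,3)# 4/4
Row 2: (2,0)# 4/4 · (2,1)# 7/7 · (2,2)# 7/7 · (2,3)# 6/6
Row 3: (3,0)# 3/4 · (3,1)# 6/7 · (3,2)# 6/6 · (3,3)# 5/5 · (3,4)# 2/2
Row 4: (4,0)+ 1/4 · (4,2)# 5/5
Row 5: (5,0)+ 1/2 · (5,1)# 2/4 · (5,2)# 3/3 · (5,4)+ 0/1
Row 6: (6,3)# 1/2
Sum over 21 agents: 3/3 + 3/3 + 3/3 + 6/6 + 4/4 + 4/4 + 7/7 + 7/7 + 6/6 + 3/4 + 6/7 + 6/6 + 5/5 + 2/2 + 1/4 + 5/5 + 1/2 + 2/4 + 3/3 + 0/1 + 1/2 = 243/14; mean = 243/14 ÷ 21 = 81/98 = 0.826530… → 0.827.

0.827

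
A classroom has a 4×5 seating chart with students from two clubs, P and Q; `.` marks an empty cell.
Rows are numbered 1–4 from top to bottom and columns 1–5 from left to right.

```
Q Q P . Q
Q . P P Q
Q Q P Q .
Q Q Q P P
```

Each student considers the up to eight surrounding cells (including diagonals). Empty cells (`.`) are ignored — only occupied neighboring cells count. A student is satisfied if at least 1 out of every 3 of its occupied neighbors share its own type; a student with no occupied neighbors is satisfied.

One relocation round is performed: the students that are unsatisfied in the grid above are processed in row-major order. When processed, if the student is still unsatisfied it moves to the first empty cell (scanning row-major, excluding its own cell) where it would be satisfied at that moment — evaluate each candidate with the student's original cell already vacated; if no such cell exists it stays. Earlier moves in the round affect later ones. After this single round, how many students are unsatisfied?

Initially unsatisfied (in order): (3,4).
  (3,4) → (1,4).
Resulting grid:
Q Q P Q Q
Q . P P Q
Q Q P . .
Q Q Q P P
All satisfied now.

0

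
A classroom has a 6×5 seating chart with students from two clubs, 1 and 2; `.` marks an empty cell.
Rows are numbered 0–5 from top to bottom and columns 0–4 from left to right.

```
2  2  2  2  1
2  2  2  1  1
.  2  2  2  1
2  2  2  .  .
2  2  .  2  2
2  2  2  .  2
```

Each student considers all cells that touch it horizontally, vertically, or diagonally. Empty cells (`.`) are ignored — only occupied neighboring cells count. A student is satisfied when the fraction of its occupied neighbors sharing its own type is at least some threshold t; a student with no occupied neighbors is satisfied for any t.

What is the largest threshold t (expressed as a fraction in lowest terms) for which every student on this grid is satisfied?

3/8

Row 0: (0,0)2 3/3 · (0,1)2 5/5 · (0,2)2 4/5 · (0,3)2 2/5 · (0,4)1 2/3
Row 1: (1,0)2 4/4 · (1,1)2 7/7 · (1,2)2 7/8 · (1,3)1 3/8 · (1,4)1 3/5
Row 2: (2,1)2 7/7 · (2,2)2 6/7 · (2,3)2 3/6 · (2,4)1 2/3
Row 3: (3,0)2 4/4 · (3,1)2 6/6 · (3,2)2 6/6
Row 4: (4,0)2 5/5 · (4,1)2 7/7 · (4,3)2 4/4 · (4,4)2 2/2
Row 5: (5,0)2 3/3 · (5,1)2 4/4 · (5,2)2 3/3 · (5,4)2 2/2
The smallest same-type fraction is 3/8 at (1,3), which reduces to 3/8. Any threshold above that leaves this student unsatisfied.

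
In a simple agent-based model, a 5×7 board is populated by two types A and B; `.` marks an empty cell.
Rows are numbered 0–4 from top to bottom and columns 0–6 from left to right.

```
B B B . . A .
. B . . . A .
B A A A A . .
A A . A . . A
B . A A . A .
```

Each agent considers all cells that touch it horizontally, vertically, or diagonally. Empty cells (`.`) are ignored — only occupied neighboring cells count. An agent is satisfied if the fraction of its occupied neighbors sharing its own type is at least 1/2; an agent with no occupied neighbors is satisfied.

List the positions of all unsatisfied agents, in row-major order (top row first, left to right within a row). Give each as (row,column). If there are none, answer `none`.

(2,0), (4,0)

Row 0: (0,0)B 2/2 ok · (0,1)B 3/3 ok · (0,2)B 2/2 ok · (0,5)A 1/1 ok
Row 1: (1,1)B 4/6 ok · (1,5)A 2/2 ok
Row 2: (2,0)B 1/4 unhappy · (2,1)A 3/5 ok · (2,2)A 4/5 ok · (2,3)A 3/3 ok · (2,4)A 3/3 ok
Row 3: (3,0)A 2/4 ok · (3,1)A 4/6 ok · (3,3)A 5/5 ok · (3,6)A 1/1 ok
Row 4: (4,0)B 0/2 unhappy · (4,2)A 3/3 ok · (4,3)A 2/2 ok · (4,5)A 1/1 ok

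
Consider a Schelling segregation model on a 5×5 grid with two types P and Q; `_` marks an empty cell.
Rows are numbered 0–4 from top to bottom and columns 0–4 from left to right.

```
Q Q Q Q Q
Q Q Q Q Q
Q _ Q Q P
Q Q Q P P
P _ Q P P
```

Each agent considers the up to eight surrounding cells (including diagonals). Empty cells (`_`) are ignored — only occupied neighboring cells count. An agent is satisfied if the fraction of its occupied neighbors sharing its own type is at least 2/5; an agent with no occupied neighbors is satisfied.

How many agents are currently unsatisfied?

1

Row 0: (0,0)Q 3/3 satisfied · (0,1)Q 5/5 satisfied · (0,2)Q 5/5 satisfied · (0,3)Q 5/5 satisfied · (0,4)Q 3/3 satisfied
Row 1: (1,0)Q 4/4 satisfied · (1,1)Q 7/7 satisfied · (1,2)Q 7/7 satisfied · (1,3)Q 7/8 satisfied · (1,4)Q 4/5 satisfied
Row 2: (2,0)Q 4/4 satisfied · (2,2)Q 6/7 satisfied · (2,3)Q 5/8 satisfied · (2,4)P 2/5 satisfied
Row 3: (3,0)Q 2/3 satisfied · (3,1)Q 5/6 satisfied · (3,2)Q 4/6 satisfied · (3,3)P 4/8 satisfied · (3,4)P 4/5 satisfied
Row 4: (4,0)P 0/2 not · (4,2)Q 2/4 satisfied · (4,3)P 3/5 satisfied · (4,4)P 3/3 satisfied
Unsatisfied: (4,0) — 1 in total.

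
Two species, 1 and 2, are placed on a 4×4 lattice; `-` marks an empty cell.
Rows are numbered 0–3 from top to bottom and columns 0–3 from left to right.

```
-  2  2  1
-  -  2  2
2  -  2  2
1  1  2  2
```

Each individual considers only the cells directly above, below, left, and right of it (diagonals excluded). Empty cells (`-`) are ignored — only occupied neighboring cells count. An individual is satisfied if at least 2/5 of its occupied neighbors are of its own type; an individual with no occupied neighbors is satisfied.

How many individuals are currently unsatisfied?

Row 0: (0,1)2 1/1 ok · (0,2)2 2/3 ok · (0,3)1 0/2 unhappy
Row 1: (1,2)2 3/3 ok · (1,3)2 2/3 ok
Row 2: (2,0)2 0/1 unhappy · (2,2)2 3/3 ok · (2,3)2 3/3 ok
Row 3: (3,0)1 1/2 ok · (3,1)1 1/2 ok · (3,2)2 2/3 ok · (3,3)2 2/2 ok
Unsatisfied: (0,3), (2,0) — 2 in total.

2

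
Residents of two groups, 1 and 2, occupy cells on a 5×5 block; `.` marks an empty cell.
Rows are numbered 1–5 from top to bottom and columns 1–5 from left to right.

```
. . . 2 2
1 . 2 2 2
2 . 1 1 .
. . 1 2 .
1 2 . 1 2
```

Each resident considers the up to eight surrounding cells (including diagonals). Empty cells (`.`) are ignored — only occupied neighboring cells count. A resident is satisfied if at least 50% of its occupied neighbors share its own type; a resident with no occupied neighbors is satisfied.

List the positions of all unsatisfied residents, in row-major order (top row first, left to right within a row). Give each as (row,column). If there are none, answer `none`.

(2,1), (3,1), (3,3), (3,4), (4,4), (5,1), (5,2), (5,4)

Row 1: (1,4)2 4/4 satisfied · (1,5)2 3/3 satisfied
Row 2: (2,1)1 0/1 not · (2,3)2 2/4 satisfied · (2,4)2 4/6 satisfied · (2,5)2 3/4 satisfied
Row 3: (3,1)2 0/1 not · (3,3)1 2/5 not · (3,4)1 2/6 not
Row 4: (4,3)1 3/5 satisfied · (4,4)2 1/5 not
Row 5: (5,1)1 0/1 not · (5,2)2 0/2 not · (5,4)1 1/3 not · (5,5)2 1/2 satisfied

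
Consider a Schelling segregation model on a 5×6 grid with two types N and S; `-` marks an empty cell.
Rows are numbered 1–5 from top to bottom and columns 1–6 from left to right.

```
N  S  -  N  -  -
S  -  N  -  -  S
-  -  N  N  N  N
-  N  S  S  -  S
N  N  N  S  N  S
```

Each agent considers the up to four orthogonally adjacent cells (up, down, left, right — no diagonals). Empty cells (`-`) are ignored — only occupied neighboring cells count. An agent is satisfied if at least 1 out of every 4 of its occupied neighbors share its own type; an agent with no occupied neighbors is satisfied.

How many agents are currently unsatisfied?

Row 1: (1,1)N 0/2 unhappy · (1,2)S 0/1 unhappy · (1,4)N 0/0 ok
Row 2: (2,1)S 0/1 unhappy · (2,3)N 1/1 ok · (2,6)S 0/1 unhappy
Row 3: (3,3)N 2/3 ok · (3,4)N 2/3 ok · (3,5)N 2/2 ok · (3,6)N 1/3 ok
Row 4: (4,2)N 1/2 ok · (4,3)S 1/4 ok · (4,4)S 2/3 ok · (4,6)S 1/2 ok
Row 5: (5,1)N 1/1 ok · (5,2)N 3/3 ok · (5,3)N 1/3 ok · (5,4)S 1/3 ok · (5,5)N 0/2 unhappy · (5,6)S 1/2 ok
Unsatisfied: (1,1), (1,2), (2,1), (2,6), (5,5) — 5 in total.

5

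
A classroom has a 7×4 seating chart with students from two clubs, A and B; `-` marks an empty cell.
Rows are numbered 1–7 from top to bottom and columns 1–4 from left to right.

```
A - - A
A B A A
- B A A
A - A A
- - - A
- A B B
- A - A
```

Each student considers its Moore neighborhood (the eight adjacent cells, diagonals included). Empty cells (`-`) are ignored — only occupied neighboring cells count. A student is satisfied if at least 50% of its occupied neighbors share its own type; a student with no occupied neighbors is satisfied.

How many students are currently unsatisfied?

(1,1)A 1/2 satisfied
(1,4)A 2/2 satisfied
(2,1)A 1/3 not
(2,2)B 1/5 not
(2,3)A 4/6 satisfied
(2,4)A 4/4 satisfied
(3,2)B 1/6 not
(3,3)A 5/7 satisfied
(3,4)A 5/5 satisfied
(4,1)A 0/1 not
(4,3)A 4/5 satisfied
(4,4)A 4/4 satisfied
(5,4)A 2/4 satisfied
(6,2)A 1/2 satisfied
(6,3)B 1/5 not
(6,4)B 1/3 not
(7,2)A 1/2 satisfied
(7,4)A 0/2 not
Unsatisfied: (2,1), (2,2), (3,2), (4,1), (6,3), (6,4), (7,4) — 7 in total.

7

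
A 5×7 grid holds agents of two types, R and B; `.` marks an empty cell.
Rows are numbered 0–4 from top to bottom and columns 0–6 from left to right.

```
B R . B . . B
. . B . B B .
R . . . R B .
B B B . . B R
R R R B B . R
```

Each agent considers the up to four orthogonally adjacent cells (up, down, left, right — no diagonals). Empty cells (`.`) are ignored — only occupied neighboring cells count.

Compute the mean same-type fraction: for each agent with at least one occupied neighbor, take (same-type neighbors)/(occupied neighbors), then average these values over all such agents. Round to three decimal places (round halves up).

(0,0)B 0/1
(0,1)R 0/1
(0,3)B — no occupied neighbors
(0,6)B — no occupied neighbors
(1,2)B — no occupied neighbors
(1,4)B 1/2
(1,5)B 2/2
(2,0)R 0/1
(2,4)R 0/2
(2,5)B 2/3
(3,0)B 1/3
(3,1)B 2/3
(3,2)B 1/2
(3,5)B 1/2
(3,6)R 1/2
(4,0)R 1/2
(4,1)R 2/3
(4,2)R 1/3
(4,3)B 1/2
(4,4)B 1/1
(4,6)R 1/1
Sum over 18 agents: 0/1 + 0/1 + 1/2 + 2/2 + 0/1 + 0/2 + 2/3 + 1/3 + 2/3 + 1/2 + 1/2 + 1/2 + 1/2 + 2/3 + 1/3 + 1/2 + 1/1 + 1/1 = 26/3; mean = 26/3 ÷ 18 = 13/27 = 0.481481… → 0.481.

0.481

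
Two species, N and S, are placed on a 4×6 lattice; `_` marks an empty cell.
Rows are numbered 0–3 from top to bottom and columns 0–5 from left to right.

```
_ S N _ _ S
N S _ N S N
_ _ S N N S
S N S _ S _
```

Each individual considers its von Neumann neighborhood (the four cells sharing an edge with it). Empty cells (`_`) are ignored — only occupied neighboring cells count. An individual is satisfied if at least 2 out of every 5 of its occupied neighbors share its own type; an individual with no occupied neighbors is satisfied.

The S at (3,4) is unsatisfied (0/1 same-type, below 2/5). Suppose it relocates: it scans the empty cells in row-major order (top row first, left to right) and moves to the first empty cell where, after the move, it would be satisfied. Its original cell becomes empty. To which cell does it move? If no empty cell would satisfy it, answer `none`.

Vacating (3,4). Empty cells in order:
  (0,0): 1/2 same-type → satisfied — stop here.

(0,0)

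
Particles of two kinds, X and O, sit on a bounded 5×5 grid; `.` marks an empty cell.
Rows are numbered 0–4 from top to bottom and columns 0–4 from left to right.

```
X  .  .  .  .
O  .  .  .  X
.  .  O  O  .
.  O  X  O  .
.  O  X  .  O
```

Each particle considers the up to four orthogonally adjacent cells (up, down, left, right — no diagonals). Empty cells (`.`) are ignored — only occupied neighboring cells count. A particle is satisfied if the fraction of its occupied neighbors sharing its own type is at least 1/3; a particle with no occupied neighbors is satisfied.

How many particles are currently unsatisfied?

(0,0)X 0/1 unhappy
(1,0)O 0/1 unhappy
(1,4)X 0/0 ok
(2,2)O 1/2 ok
(2,3)O 2/2 ok
(3,1)O 1/2 ok
(3,2)X 1/4 unhappy
(3,3)O 1/2 ok
(4,1)O 1/2 ok
(4,2)X 1/2 ok
(4,4)O 0/0 ok
Unsatisfied: (0,0), (1,0), (3,2) — 3 in total.

3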